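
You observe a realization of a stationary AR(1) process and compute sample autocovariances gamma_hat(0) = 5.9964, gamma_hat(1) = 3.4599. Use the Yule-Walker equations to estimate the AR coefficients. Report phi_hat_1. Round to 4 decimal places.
\hat\phi_{1} = 0.5770

The Yule-Walker equations for an AR(p) process read, in matrix form,
  Gamma_p phi = r_p,   with   (Gamma_p)_{ij} = gamma(|i - j|),
                       (r_p)_i = gamma(i),   i,j = 1..p.
Substitute the sample gammas (Toeplitz matrix and right-hand side of size 1):
  Gamma_p = [[5.9964]]
  r_p     = [3.4599]
With p = 1 this is the single equation gamma(0) phi_1 = gamma(1):
  phi_hat_1 = gamma(1) / gamma(0) = 3.4599 / 5.9964 = 0.5770.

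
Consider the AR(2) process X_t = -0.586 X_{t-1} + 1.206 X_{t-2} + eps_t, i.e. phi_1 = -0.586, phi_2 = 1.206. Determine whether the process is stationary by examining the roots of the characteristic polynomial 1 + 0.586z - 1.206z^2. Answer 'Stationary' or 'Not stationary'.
\text{Not stationary}

The AR(p) characteristic polynomial is P(z) = 1 + 0.586z - 1.206z^2.
Stationarity requires all roots to lie outside the unit circle, i.e. |z| > 1 for every root.
Set 1 + (0.586) z + (-1.206) z^2 = 0, i.e. a z^2 + b z + c = 0 with a = -1.206, b = 0.586, c = 1.
Discriminant D = b^2 - 4ac = (0.586)^2 - 4*(-1.206)*1 = 0.343396 - (-4.824) = 5.167396.
D >= 0, so the roots are real: z = (-b +/- sqrt(D)) / (2a) = (-0.586 +/- 2.273191) / (-2.412).
  z_1 = (-0.586 + 2.273191) / (-2.412) = -0.6995,   |z_1| = 0.6995.
  z_2 = (-0.586 - 2.273191) / (-2.412) = 1.1854,   |z_2| = 1.1854.
Moduli of all roots: 0.6995, 1.1854.
All moduli strictly greater than 1? No.
Verdict: Not stationary.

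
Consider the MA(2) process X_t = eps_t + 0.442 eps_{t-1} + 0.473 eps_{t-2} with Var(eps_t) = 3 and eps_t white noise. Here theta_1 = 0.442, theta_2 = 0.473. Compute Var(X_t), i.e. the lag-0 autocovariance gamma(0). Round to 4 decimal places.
\gamma(0) = 4.2573

For an MA(q) process X_t = eps_t + sum_i theta_i eps_{t-i} with
Var(eps_t) = sigma^2, the variance is
  gamma(0) = sigma^2 * (1 + sum_i theta_i^2).
  sum_i theta_i^2 = (0.442)^2 + (0.473)^2 = 0.195364 + 0.223729 = 0.419093.
  gamma(0) = 3 * (1 + 0.419093) = 3 * 1.419093 = 4.257279, which rounds to 4.2573.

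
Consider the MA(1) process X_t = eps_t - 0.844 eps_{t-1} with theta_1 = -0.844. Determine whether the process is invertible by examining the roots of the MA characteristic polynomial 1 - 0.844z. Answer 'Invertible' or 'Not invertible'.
\text{Invertible}

The MA(q) characteristic polynomial is P(z) = 1 - 0.844z.
Invertibility requires all roots to lie outside the unit circle, i.e. |z| > 1 for every root.
This is linear in z: 1 + (-0.844) z = 0  =>  z = -1/(-0.844) = 1.184834,  |z| = 1.184834.
Moduli of all roots: 1.1848.
All moduli strictly greater than 1? Yes.
Verdict: Invertible.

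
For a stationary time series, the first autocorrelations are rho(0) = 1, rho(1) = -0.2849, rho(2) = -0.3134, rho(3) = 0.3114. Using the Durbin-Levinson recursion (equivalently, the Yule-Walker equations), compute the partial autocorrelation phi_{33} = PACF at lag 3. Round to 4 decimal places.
\phi_{33} = 0.0820

The PACF at lag k is phi_{kk}, the last component of the solution
to the Yule-Walker system G_k phi = r_k where
  (G_k)_{ij} = rho(|i - j|), (r_k)_i = rho(i), i,j = 1..k.
Equivalently, Durbin-Levinson gives phi_{kk} iteratively:
  phi_{11} = rho(1)
  phi_{kk} = [rho(k) - sum_{j=1..k-1} phi_{k-1,j} rho(k-j)]
            / [1 - sum_{j=1..k-1} phi_{k-1,j} rho(j)],
  phi_{k,j} = phi_{k-1,j} - phi_{kk} phi_{k-1,k-j},  j = 1..k-1.
Step k = 1:
  phi_11 = rho(1) = -0.2849.
Step k = 2:
  phi_22 = [rho(2) - phi_11 rho(1)] / [1 - phi_11 rho(1)] = [-0.3134 - (-0.2849)(-0.2849)] / [1 - (-0.2849)(-0.2849)]
         = -0.39456801 / 0.91883199 = -0.429423.
  Update: phi_21 = phi_11 - phi_22 phi_11 = -0.2849 - (-0.429423)(-0.2849) = -0.407243.
Step k = 3:
  phi_33 = [rho(3) - phi_21 rho(2) - phi_22 rho(1)] / [1 - phi_21 rho(1) - phi_22 rho(2)]
    numerator   = 0.3114 - (-0.407243)(-0.3134) - (-0.429423)(-0.2849) = 0.06142738
    denominator = 1 - (-0.407243)(-0.2849) - (-0.429423)(-0.3134) = 0.74939523
  phi_33 = 0.06142738 / 0.74939523 = 0.082.
Therefore phi_{33} = 0.0820.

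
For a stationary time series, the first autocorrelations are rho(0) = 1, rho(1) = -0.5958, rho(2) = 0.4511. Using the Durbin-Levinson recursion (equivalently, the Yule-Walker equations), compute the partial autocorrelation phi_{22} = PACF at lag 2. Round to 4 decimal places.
\phi_{22} = 0.1490

The PACF at lag k is phi_{kk}, the last component of the solution
to the Yule-Walker system G_k phi = r_k where
  (G_k)_{ij} = rho(|i - j|), (r_k)_i = rho(i), i,j = 1..k.
Equivalently, Durbin-Levinson gives phi_{kk} iteratively:
  phi_{11} = rho(1)
  phi_{kk} = [rho(k) - sum_{j=1..k-1} phi_{k-1,j} rho(k-j)]
            / [1 - sum_{j=1..k-1} phi_{k-1,j} rho(j)],
  phi_{k,j} = phi_{k-1,j} - phi_{kk} phi_{k-1,k-j},  j = 1..k-1.
Step k = 1:
  phi_11 = rho(1) = -0.5958.
Step k = 2:
  phi_22 = [rho(2) - phi_11 rho(1)] / [1 - phi_11 rho(1)] = [0.4511 - (-0.5958)(-0.5958)] / [1 - (-0.5958)(-0.5958)]
         = 0.09612236 / 0.64502236 = 0.149.
Therefore phi_{22} = 0.1490.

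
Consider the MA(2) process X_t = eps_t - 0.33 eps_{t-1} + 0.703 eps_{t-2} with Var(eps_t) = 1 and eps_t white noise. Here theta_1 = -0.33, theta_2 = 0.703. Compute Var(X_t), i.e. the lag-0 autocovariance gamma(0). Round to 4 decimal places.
\gamma(0) = 1.6031

For an MA(q) process X_t = eps_t + sum_i theta_i eps_{t-i} with
Var(eps_t) = sigma^2, the variance is
  gamma(0) = sigma^2 * (1 + sum_i theta_i^2).
  sum_i theta_i^2 = (-0.33)^2 + (0.703)^2 = 0.1089 + 0.494209 = 0.603109.
  gamma(0) = 1 * (1 + 0.603109) = 1 * 1.603109 = 1.603109, which rounds to 1.6031.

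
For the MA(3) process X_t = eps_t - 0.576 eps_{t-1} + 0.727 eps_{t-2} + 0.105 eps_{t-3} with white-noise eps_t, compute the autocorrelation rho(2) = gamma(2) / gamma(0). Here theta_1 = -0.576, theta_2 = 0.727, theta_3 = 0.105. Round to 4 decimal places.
\rho(2) = 0.3562

For an MA(q) process with theta_0 = 1, the autocovariance is
  gamma(k) = sigma^2 * sum_{i=0..q-k} theta_i * theta_{i+k},
and rho(k) = gamma(k) / gamma(0). Sigma^2 cancels.
  numerator   = (1)*(0.727) + (-0.576)*(0.105) = 0.66652.
  denominator = (1)^2 + (-0.576)^2 + (0.727)^2 + (0.105)^2 = 1.87133.
  rho(2) = 0.66652 / 1.87133 = 0.3562.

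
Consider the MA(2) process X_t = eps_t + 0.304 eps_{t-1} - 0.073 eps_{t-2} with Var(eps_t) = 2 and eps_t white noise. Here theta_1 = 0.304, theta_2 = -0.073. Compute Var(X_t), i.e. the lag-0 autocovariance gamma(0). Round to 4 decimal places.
\gamma(0) = 2.1955

For an MA(q) process X_t = eps_t + sum_i theta_i eps_{t-i} with
Var(eps_t) = sigma^2, the variance is
  gamma(0) = sigma^2 * (1 + sum_i theta_i^2).
  sum_i theta_i^2 = (0.304)^2 + (-0.073)^2 = 0.092416 + 0.005329 = 0.097745.
  gamma(0) = 2 * (1 + 0.097745) = 2 * 1.097745 = 2.19549, which rounds to 2.1955.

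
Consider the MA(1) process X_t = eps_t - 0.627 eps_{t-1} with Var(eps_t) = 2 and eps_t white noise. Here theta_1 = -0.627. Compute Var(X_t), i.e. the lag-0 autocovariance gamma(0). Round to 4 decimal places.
\gamma(0) = 2.7863

For an MA(q) process X_t = eps_t + sum_i theta_i eps_{t-i} with
Var(eps_t) = sigma^2, the variance is
  gamma(0) = sigma^2 * (1 + sum_i theta_i^2).
  sum_i theta_i^2 = (-0.627)^2 = 0.393129.
  gamma(0) = 2 * (1 + 0.393129) = 2 * 1.393129 = 2.786258, which rounds to 2.7863.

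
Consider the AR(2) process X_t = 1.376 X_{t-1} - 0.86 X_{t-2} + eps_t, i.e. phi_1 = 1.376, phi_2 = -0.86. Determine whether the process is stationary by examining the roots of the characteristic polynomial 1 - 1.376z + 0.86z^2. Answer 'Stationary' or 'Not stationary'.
\text{Stationary}

The AR(p) characteristic polynomial is P(z) = 1 - 1.376z + 0.86z^2.
Stationarity requires all roots to lie outside the unit circle, i.e. |z| > 1 for every root.
Set 1 + (-1.376) z + (0.86) z^2 = 0, i.e. a z^2 + b z + c = 0 with a = 0.86, b = -1.376, c = 1.
Discriminant D = b^2 - 4ac = (-1.376)^2 - 4*(0.86)*1 = 1.893376 - (3.44) = -1.546624.
D < 0, so the roots are the complex-conjugate pair z = (-b +/- i sqrt(-D)) / (2a) = 0.8 +/- 0.723i.
For a conjugate pair |z|^2 = z * conj(z) = (product of roots) = c/a = 1/(0.86) = 1.162791, so |z| = sqrt(1.162791) = 1.0783 for both roots.
Moduli of all roots: 1.0783, 1.0783.
All moduli strictly greater than 1? Yes.
Verdict: Stationary.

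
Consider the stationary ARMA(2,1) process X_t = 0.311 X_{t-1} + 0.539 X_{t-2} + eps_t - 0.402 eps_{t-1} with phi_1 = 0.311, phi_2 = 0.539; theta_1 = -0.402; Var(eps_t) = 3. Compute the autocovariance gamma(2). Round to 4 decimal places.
\gamma(2) = 2.7846

Multiply the model equation by X_{t-k} and take expectations. With theta_0 = psi_0 = 1 and psi_j the MA(infinity) weights, this gives
  gamma(k) - sum_i phi_i gamma(k-i) = c_k,
  c_k = sigma^2 * sum_{j=k..q} theta_j psi_{j-k}   (c_k = 0 for k > q),
using gamma(-m) = gamma(m).
psi-weights needed (psi_j = theta_j + sum_i phi_i psi_{j-i}):
  psi_1 = theta_1 + phi_1 = -0.402 + (0.311) = -0.091
Right-hand sides:
  c_0 = sigma^2 (1 + theta_1 psi_1) = 3 * (1 + (-0.402)(-0.091)) = 3 * 1.036582 = 3.109746
  c_1 = sigma^2 theta_1 = 3 * (-0.402) = -1.206
  c_2 = 0
Equations for k = 0, 1, 2 (AR order 2, c_2 = 0):
  (E0) gamma(0) = phi_1 gamma(1) + phi_2 gamma(2) + c_0
  (E1) gamma(1) = phi_1 gamma(0) + phi_2 gamma(1) + c_1
  (E2) gamma(2) = phi_1 gamma(1) + phi_2 gamma(0)
From (E1): gamma(1) = A gamma(0) + B with
  A = phi_1 / (1 - phi_2) = 0.311 / 0.461 = 0.67462,   B = c_1 / (1 - phi_2) = -1.206 / 0.461 = -2.616052.
Insert (E2) into (E0): gamma(0) (1 - phi_2^2) = phi_1 (1 + phi_2) gamma(1) + c_0.
  phi_1 (1 + phi_2) = (0.311)(1.539) = 0.478629,   1 - phi_2^2 = 0.709479.
Replace gamma(1) by A gamma(0) + B and collect gamma(0):
  gamma(0) [0.709479 - (0.478629)(0.67462)] = (0.478629)(-2.616052) + 3.109746
  gamma(0) * 0.386586 = 1.857628
  gamma(0) = 1.857628 / 0.386586 = 4.80521.
  gamma(1) = A gamma(0) + B = (0.67462)(4.80521) + (-2.616052) = 0.625641.
  gamma(2) = phi_1 gamma(1) + phi_2 gamma(0) = (0.311)(0.625641) + (0.539)(4.80521) = 2.784583.
Therefore gamma(2) = 2.7846 (to 4 decimal places).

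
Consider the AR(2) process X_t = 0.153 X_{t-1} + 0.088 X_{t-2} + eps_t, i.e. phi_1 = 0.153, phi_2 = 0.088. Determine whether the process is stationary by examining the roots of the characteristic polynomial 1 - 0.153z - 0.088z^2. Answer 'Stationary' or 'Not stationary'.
\text{Stationary}

The AR(p) characteristic polynomial is P(z) = 1 - 0.153z - 0.088z^2.
Stationarity requires all roots to lie outside the unit circle, i.e. |z| > 1 for every root.
Set 1 + (-0.153) z + (-0.088) z^2 = 0, i.e. a z^2 + b z + c = 0 with a = -0.088, b = -0.153, c = 1.
Discriminant D = b^2 - 4ac = (-0.153)^2 - 4*(-0.088)*1 = 0.023409 - (-0.352) = 0.375409.
D >= 0, so the roots are real: z = (-b +/- sqrt(D)) / (2a) = (0.153 +/- 0.612706) / (-0.176).
  z_1 = (0.153 + 0.612706) / (-0.176) = -4.3506,   |z_1| = 4.3506.
  z_2 = (0.153 - 0.612706) / (-0.176) = 2.612,   |z_2| = 2.612.
Moduli of all roots: 4.3506, 2.6120.
All moduli strictly greater than 1? Yes.
Verdict: Stationary.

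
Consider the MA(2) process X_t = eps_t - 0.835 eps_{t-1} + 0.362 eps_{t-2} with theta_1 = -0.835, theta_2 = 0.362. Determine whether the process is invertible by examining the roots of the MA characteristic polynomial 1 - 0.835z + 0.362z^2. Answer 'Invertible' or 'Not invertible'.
\text{Invertible}

The MA(q) characteristic polynomial is P(z) = 1 - 0.835z + 0.362z^2.
Invertibility requires all roots to lie outside the unit circle, i.e. |z| > 1 for every root.
Set 1 + (-0.835) z + (0.362) z^2 = 0, i.e. a z^2 + b z + c = 0 with a = 0.362, b = -0.835, c = 1.
Discriminant D = b^2 - 4ac = (-0.835)^2 - 4*(0.362)*1 = 0.697225 - (1.448) = -0.750775.
D < 0, so the roots are the complex-conjugate pair z = (-b +/- i sqrt(-D)) / (2a) = 1.1533 +/- 1.1968i.
For a conjugate pair |z|^2 = z * conj(z) = (product of roots) = c/a = 1/(0.362) = 2.762431, so |z| = sqrt(2.762431) = 1.6621 for both roots.
Moduli of all roots: 1.6621, 1.6621.
All moduli strictly greater than 1? Yes.
Verdict: Invertible.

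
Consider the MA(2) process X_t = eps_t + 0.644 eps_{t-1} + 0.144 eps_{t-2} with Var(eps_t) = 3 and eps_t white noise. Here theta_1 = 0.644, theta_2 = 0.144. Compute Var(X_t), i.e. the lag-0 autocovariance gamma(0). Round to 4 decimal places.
\gamma(0) = 4.3064

For an MA(q) process X_t = eps_t + sum_i theta_i eps_{t-i} with
Var(eps_t) = sigma^2, the variance is
  gamma(0) = sigma^2 * (1 + sum_i theta_i^2).
  sum_i theta_i^2 = (0.644)^2 + (0.144)^2 = 0.414736 + 0.020736 = 0.435472.
  gamma(0) = 3 * (1 + 0.435472) = 3 * 1.435472 = 4.306416, which rounds to 4.3064.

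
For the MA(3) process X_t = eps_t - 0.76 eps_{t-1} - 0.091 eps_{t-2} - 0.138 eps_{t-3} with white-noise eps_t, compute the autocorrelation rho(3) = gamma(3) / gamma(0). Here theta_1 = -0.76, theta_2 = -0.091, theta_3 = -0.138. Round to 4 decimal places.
\rho(3) = -0.0860

For an MA(q) process with theta_0 = 1, the autocovariance is
  gamma(k) = sigma^2 * sum_{i=0..q-k} theta_i * theta_{i+k},
and rho(k) = gamma(k) / gamma(0). Sigma^2 cancels.
  numerator   = (1)*(-0.138) = -0.138.
  denominator = (1)^2 + (-0.76)^2 + (-0.091)^2 + (-0.138)^2 = 1.604925.
  rho(3) = -0.138 / 1.604925 = -0.0860.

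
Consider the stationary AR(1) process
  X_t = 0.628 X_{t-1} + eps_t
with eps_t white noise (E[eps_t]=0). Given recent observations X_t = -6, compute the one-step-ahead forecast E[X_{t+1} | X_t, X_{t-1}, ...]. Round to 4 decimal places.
E[X_{t+1} \mid \mathcal F_t] = -3.7680

For an AR(p) model X_t = c + sum_i phi_i X_{t-i} + eps_t, the
one-step-ahead conditional mean is
  E[X_{t+1} | X_t, ...] = c + sum_i phi_i X_{t+1-i}.
Substitute known values:
  E[X_{t+1} | ...] = (0.628) * (-6)
                   = -3.7680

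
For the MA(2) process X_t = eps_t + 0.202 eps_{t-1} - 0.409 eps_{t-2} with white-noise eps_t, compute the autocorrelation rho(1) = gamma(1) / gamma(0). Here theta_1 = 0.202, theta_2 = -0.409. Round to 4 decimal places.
\rho(1) = 0.0988

For an MA(q) process with theta_0 = 1, the autocovariance is
  gamma(k) = sigma^2 * sum_{i=0..q-k} theta_i * theta_{i+k},
and rho(k) = gamma(k) / gamma(0). Sigma^2 cancels.
  numerator   = (1)*(0.202) + (0.202)*(-0.409) = 0.119382.
  denominator = (1)^2 + (0.202)^2 + (-0.409)^2 = 1.208085.
  rho(1) = 0.119382 / 1.208085 = 0.0988.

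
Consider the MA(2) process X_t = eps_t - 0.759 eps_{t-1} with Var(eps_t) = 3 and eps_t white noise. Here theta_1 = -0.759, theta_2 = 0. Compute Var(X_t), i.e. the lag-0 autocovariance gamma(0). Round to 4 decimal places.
\gamma(0) = 4.7282

For an MA(q) process X_t = eps_t + sum_i theta_i eps_{t-i} with
Var(eps_t) = sigma^2, the variance is
  gamma(0) = sigma^2 * (1 + sum_i theta_i^2).
  sum_i theta_i^2 = (-0.759)^2 + (0)^2 = 0.576081 + 0 = 0.576081.
  gamma(0) = 3 * (1 + 0.576081) = 3 * 1.576081 = 4.728243, which rounds to 4.7282.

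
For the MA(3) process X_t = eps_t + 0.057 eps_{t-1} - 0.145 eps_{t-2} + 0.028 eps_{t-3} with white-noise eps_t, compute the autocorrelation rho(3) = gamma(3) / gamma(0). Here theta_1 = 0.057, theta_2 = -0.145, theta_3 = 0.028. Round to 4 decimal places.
\rho(3) = 0.0273

For an MA(q) process with theta_0 = 1, the autocovariance is
  gamma(k) = sigma^2 * sum_{i=0..q-k} theta_i * theta_{i+k},
and rho(k) = gamma(k) / gamma(0). Sigma^2 cancels.
  numerator   = (1)*(0.028) = 0.028.
  denominator = (1)^2 + (0.057)^2 + (-0.145)^2 + (0.028)^2 = 1.025058.
  rho(3) = 0.028 / 1.025058 = 0.0273.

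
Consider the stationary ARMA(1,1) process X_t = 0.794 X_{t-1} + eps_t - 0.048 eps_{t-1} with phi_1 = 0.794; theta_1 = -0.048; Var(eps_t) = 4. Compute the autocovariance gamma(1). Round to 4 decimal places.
\gamma(1) = 7.7666

Multiply the model equation by X_{t-k} and take expectations. With theta_0 = psi_0 = 1 and psi_j the MA(infinity) weights, this gives
  gamma(k) - sum_i phi_i gamma(k-i) = c_k,
  c_k = sigma^2 * sum_{j=k..q} theta_j psi_{j-k}   (c_k = 0 for k > q),
using gamma(-m) = gamma(m).
psi-weights needed (psi_j = theta_j + sum_i phi_i psi_{j-i}):
  psi_1 = theta_1 + phi_1 = -0.048 + (0.794) = 0.746
Right-hand sides:
  c_0 = sigma^2 (1 + theta_1 psi_1) = 4 * (1 + (-0.048)(0.746)) = 4 * 0.964192 = 3.856768
  c_1 = sigma^2 theta_1 = 4 * (-0.048) = -0.192
  c_2 = 0
Equations for k = 0 and k = 1 (AR order 1):
  gamma(0) = phi_1 gamma(1) + c_0
  gamma(1) = phi_1 gamma(0) + c_1
Substituting the second into the first: gamma(0) (1 - phi_1^2) = c_0 + phi_1 c_1, so
  gamma(0) = (c_0 + phi_1 c_1) / (1 - phi_1^2) = (3.856768 + (0.794)(-0.192)) / (1 - (0.794)^2) = 3.70432 / 0.369564 = 10.023487.
  gamma(1) = phi_1 gamma(0) + c_1 = (0.794)(10.023487) + (-0.192) = 7.766649.
Therefore gamma(1) = 7.7666 (to 4 decimal places).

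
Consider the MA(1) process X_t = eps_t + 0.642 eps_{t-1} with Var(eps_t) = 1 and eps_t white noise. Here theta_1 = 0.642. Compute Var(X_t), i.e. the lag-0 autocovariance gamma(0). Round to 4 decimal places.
\gamma(0) = 1.4122

For an MA(q) process X_t = eps_t + sum_i theta_i eps_{t-i} with
Var(eps_t) = sigma^2, the variance is
  gamma(0) = sigma^2 * (1 + sum_i theta_i^2).
  sum_i theta_i^2 = (0.642)^2 = 0.412164.
  gamma(0) = 1 * (1 + 0.412164) = 1 * 1.412164 = 1.412164, which rounds to 1.4122.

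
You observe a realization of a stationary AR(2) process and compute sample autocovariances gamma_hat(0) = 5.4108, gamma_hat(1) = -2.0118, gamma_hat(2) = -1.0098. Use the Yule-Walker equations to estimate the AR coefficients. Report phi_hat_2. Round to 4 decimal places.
\hat\phi_{2} = -0.3770

The Yule-Walker equations for an AR(p) process read, in matrix form,
  Gamma_p phi = r_p,   with   (Gamma_p)_{ij} = gamma(|i - j|),
                       (r_p)_i = gamma(i),   i,j = 1..p.
Substitute the sample gammas (Toeplitz matrix and right-hand side of size 2):
  Gamma_p = [[5.4108, -2.0118], [-2.0118, 5.4108]]
  r_p     = [-2.0118, -1.0098]
Written out:
  5.4108 phi_1 - 2.0118 phi_2 = -2.0118
  -2.0118 phi_1 + 5.4108 phi_2 = -1.0098
Solve by Cramer's rule:
  det = gamma(0)^2 - gamma(1)^2 = (5.4108)^2 - (-2.0118)^2 = 29.27675664 - 4.04733924 = 25.2294174
  phi_hat_1 = [gamma(1) gamma(0) - gamma(1) gamma(2)] / det = [(-2.0118)(5.4108) - (-2.0118)(-1.0098)] / 25.2294174 = -12.91696308 / 25.2294174 = -0.512
  phi_hat_2 = [gamma(0) gamma(2) - gamma(1)^2] / det = [(5.4108)(-1.0098) - (-2.0118)^2] / 25.2294174 = -9.51116508 / 25.2294174 = -0.377
So phi_hat = [-0.5120, -0.3770].
Therefore phi_hat_2 = -0.3770.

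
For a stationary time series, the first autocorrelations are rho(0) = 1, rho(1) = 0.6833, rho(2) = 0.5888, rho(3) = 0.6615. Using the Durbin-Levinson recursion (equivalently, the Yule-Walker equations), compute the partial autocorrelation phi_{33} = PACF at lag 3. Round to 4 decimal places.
\phi_{33} = 0.3858

The PACF at lag k is phi_{kk}, the last component of the solution
to the Yule-Walker system G_k phi = r_k where
  (G_k)_{ij} = rho(|i - j|), (r_k)_i = rho(i), i,j = 1..k.
Equivalently, Durbin-Levinson gives phi_{kk} iteratively:
  phi_{11} = rho(1)
  phi_{kk} = [rho(k) - sum_{j=1..k-1} phi_{k-1,j} rho(k-j)]
            / [1 - sum_{j=1..k-1} phi_{k-1,j} rho(j)],
  phi_{k,j} = phi_{k-1,j} - phi_{kk} phi_{k-1,k-j},  j = 1..k-1.
Step k = 1:
  phi_11 = rho(1) = 0.6833.
Step k = 2:
  phi_22 = [rho(2) - phi_11 rho(1)] / [1 - phi_11 rho(1)] = [0.5888 - (0.6833)(0.6833)] / [1 - (0.6833)(0.6833)]
         = 0.12190111 / 0.53310111 = 0.228664.
  Update: phi_21 = phi_11 - phi_22 phi_11 = 0.6833 - (0.228664)(0.6833) = 0.527054.
Step k = 3:
  phi_33 = [rho(3) - phi_21 rho(2) - phi_22 rho(1)] / [1 - phi_21 rho(1) - phi_22 rho(2)]
    numerator   = 0.6615 - (0.527054)(0.5888) - (0.228664)(0.6833) = 0.19492452
    denominator = 1 - (0.527054)(0.6833) - (0.228664)(0.5888) = 0.5052267
  phi_33 = 0.19492452 / 0.5052267 = 0.3858.
Therefore phi_{33} = 0.3858.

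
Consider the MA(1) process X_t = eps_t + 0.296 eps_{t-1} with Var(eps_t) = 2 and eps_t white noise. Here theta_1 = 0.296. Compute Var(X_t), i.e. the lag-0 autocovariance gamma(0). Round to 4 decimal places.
\gamma(0) = 2.1752

For an MA(q) process X_t = eps_t + sum_i theta_i eps_{t-i} with
Var(eps_t) = sigma^2, the variance is
  gamma(0) = sigma^2 * (1 + sum_i theta_i^2).
  sum_i theta_i^2 = (0.296)^2 = 0.087616.
  gamma(0) = 2 * (1 + 0.087616) = 2 * 1.087616 = 2.175232, which rounds to 2.1752.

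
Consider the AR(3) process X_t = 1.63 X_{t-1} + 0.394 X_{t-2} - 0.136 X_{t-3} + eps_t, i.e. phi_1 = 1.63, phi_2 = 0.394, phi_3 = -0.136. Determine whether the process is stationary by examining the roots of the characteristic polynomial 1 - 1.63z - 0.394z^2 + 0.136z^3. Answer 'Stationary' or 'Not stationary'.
\text{Not stationary}

The AR(p) characteristic polynomial is P(z) = 1 - 1.63z - 0.394z^2 + 0.136z^3.
Stationarity requires all roots to lie outside the unit circle, i.e. |z| > 1 for every root.
Degree 3: look for a simple real root z0 first, then factor out (1 - z/z0) and solve the remaining quadratic.
Testing z0 = 5: P(5) = 1 + (-1.63)(5) + (-0.394)(5)^2 + (0.136)(5)^3
  = 1 + (-8.15) + (-9.85) + (17) = 0.  So z_0 = 5 is a root, |z_0| = 5.
Divide out the factor (1 - 0.2 z) = (1 - z/z0) (since 1/z0 = 0.2):
  P(z) = (1 - 0.2 z)(1 + (-1.43) z + (-0.68) z^2)
  [check: z-coef -1.43 - (0.2) = -1.63; z^2-coef -0.68 - (0.2)(-1.43) = -0.394; z^3-coef -(0.2)(-0.68) = 0.136.]
Remaining roots from the quadratic factor 1 + (-1.43) z + (-0.68) z^2:
  Set 1 + (-1.43) z + (-0.68) z^2 = 0, i.e. a z^2 + b z + c = 0 with a = -0.68, b = -1.43, c = 1.
  Discriminant D = b^2 - 4ac = (-1.43)^2 - 4*(-0.68)*1 = 2.0449 - (-2.72) = 4.7649.
  D >= 0, so the roots are real: z = (-b +/- sqrt(D)) / (2a) = (1.43 +/- 2.182865) / (-1.36).
    z_1 = (1.43 + 2.182865) / (-1.36) = -2.6565,   |z_1| = 2.6565.
    z_2 = (1.43 - 2.182865) / (-1.36) = 0.5536,   |z_2| = 0.5536.
Moduli of all roots: 5.0000, 2.6565, 0.5536.
All moduli strictly greater than 1? No.
Verdict: Not stationary.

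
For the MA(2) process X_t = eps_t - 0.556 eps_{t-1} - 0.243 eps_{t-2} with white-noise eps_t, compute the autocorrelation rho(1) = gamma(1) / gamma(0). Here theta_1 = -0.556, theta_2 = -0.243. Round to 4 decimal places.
\rho(1) = -0.3076

For an MA(q) process with theta_0 = 1, the autocovariance is
  gamma(k) = sigma^2 * sum_{i=0..q-k} theta_i * theta_{i+k},
and rho(k) = gamma(k) / gamma(0). Sigma^2 cancels.
  numerator   = (1)*(-0.556) + (-0.556)*(-0.243) = -0.420892.
  denominator = (1)^2 + (-0.556)^2 + (-0.243)^2 = 1.368185.
  rho(1) = -0.420892 / 1.368185 = -0.3076.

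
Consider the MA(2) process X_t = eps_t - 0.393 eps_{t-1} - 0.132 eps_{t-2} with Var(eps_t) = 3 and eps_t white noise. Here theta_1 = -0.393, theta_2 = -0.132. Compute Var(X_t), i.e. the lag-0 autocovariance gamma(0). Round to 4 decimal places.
\gamma(0) = 3.5156

For an MA(q) process X_t = eps_t + sum_i theta_i eps_{t-i} with
Var(eps_t) = sigma^2, the variance is
  gamma(0) = sigma^2 * (1 + sum_i theta_i^2).
  sum_i theta_i^2 = (-0.393)^2 + (-0.132)^2 = 0.154449 + 0.017424 = 0.171873.
  gamma(0) = 3 * (1 + 0.171873) = 3 * 1.171873 = 3.515619, which rounds to 3.5156.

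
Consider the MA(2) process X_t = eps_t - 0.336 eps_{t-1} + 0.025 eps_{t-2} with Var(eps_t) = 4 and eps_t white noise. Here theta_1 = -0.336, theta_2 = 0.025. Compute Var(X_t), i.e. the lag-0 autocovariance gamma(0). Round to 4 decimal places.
\gamma(0) = 4.4541

For an MA(q) process X_t = eps_t + sum_i theta_i eps_{t-i} with
Var(eps_t) = sigma^2, the variance is
  gamma(0) = sigma^2 * (1 + sum_i theta_i^2).
  sum_i theta_i^2 = (-0.336)^2 + (0.025)^2 = 0.112896 + 0.000625 = 0.113521.
  gamma(0) = 4 * (1 + 0.113521) = 4 * 1.113521 = 4.454084, which rounds to 4.4541.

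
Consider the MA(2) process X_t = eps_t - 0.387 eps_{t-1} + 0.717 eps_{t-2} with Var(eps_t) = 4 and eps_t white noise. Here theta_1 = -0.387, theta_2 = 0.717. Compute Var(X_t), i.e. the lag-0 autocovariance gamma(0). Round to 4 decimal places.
\gamma(0) = 6.6554

For an MA(q) process X_t = eps_t + sum_i theta_i eps_{t-i} with
Var(eps_t) = sigma^2, the variance is
  gamma(0) = sigma^2 * (1 + sum_i theta_i^2).
  sum_i theta_i^2 = (-0.387)^2 + (0.717)^2 = 0.149769 + 0.514089 = 0.663858.
  gamma(0) = 4 * (1 + 0.663858) = 4 * 1.663858 = 6.655432, which rounds to 6.6554.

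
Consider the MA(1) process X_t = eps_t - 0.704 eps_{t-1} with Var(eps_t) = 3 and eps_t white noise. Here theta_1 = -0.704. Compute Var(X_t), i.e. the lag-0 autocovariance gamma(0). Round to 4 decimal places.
\gamma(0) = 4.4868

For an MA(q) process X_t = eps_t + sum_i theta_i eps_{t-i} with
Var(eps_t) = sigma^2, the variance is
  gamma(0) = sigma^2 * (1 + sum_i theta_i^2).
  sum_i theta_i^2 = (-0.704)^2 = 0.495616.
  gamma(0) = 3 * (1 + 0.495616) = 3 * 1.495616 = 4.486848, which rounds to 4.4868.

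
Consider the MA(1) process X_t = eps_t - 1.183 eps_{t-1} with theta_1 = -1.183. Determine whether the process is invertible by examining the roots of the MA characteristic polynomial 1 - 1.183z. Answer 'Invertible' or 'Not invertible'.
\text{Not invertible}

The MA(q) characteristic polynomial is P(z) = 1 - 1.183z.
Invertibility requires all roots to lie outside the unit circle, i.e. |z| > 1 for every root.
This is linear in z: 1 + (-1.183) z = 0  =>  z = -1/(-1.183) = 0.845309,  |z| = 0.845309.
Moduli of all roots: 0.8453.
All moduli strictly greater than 1? No.
Verdict: Not invertible.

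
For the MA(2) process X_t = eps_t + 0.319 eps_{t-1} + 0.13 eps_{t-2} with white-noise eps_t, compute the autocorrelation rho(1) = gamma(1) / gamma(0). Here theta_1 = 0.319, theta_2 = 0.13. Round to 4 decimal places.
\rho(1) = 0.3222

For an MA(q) process with theta_0 = 1, the autocovariance is
  gamma(k) = sigma^2 * sum_{i=0..q-k} theta_i * theta_{i+k},
and rho(k) = gamma(k) / gamma(0). Sigma^2 cancels.
  numerator   = (1)*(0.319) + (0.319)*(0.13) = 0.36047.
  denominator = (1)^2 + (0.319)^2 + (0.13)^2 = 1.118661.
  rho(1) = 0.36047 / 1.118661 = 0.3222.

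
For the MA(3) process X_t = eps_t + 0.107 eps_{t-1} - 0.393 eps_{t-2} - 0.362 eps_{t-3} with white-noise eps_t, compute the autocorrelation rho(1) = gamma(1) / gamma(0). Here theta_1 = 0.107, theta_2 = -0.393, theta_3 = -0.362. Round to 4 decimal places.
\rho(1) = 0.1598

For an MA(q) process with theta_0 = 1, the autocovariance is
  gamma(k) = sigma^2 * sum_{i=0..q-k} theta_i * theta_{i+k},
and rho(k) = gamma(k) / gamma(0). Sigma^2 cancels.
  numerator   = (1)*(0.107) + (0.107)*(-0.393) + (-0.393)*(-0.362) = 0.207215.
  denominator = (1)^2 + (0.107)^2 + (-0.393)^2 + (-0.362)^2 = 1.296942.
  rho(1) = 0.207215 / 1.296942 = 0.1598.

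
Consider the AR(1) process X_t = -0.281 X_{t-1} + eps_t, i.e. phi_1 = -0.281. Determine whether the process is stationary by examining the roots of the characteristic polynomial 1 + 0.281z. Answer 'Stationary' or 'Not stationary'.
\text{Stationary}

The AR(p) characteristic polynomial is P(z) = 1 + 0.281z.
Stationarity requires all roots to lie outside the unit circle, i.e. |z| > 1 for every root.
This is linear in z: 1 + (0.281) z = 0  =>  z = -1/(0.281) = -3.558719,  |z| = 3.558719.
Moduli of all roots: 3.5587.
All moduli strictly greater than 1? Yes.
Verdict: Stationary.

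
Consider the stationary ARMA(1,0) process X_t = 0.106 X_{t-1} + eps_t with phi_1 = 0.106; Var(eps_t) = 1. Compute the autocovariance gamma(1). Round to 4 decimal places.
\gamma(1) = 0.1072

Multiply the model equation by X_{t-k} and take expectations. With theta_0 = psi_0 = 1 and psi_j the MA(infinity) weights, this gives
  gamma(k) - sum_i phi_i gamma(k-i) = c_k,
  c_k = sigma^2 * sum_{j=k..q} theta_j psi_{j-k}   (c_k = 0 for k > q),
using gamma(-m) = gamma(m).
Pure AR (q = 0): c_0 = sigma^2 = 1, c_k = 0 for k >= 1.
Equations for k = 0 and k = 1 (AR order 1):
  gamma(0) = phi_1 gamma(1) + c_0
  gamma(1) = phi_1 gamma(0) + c_1
Substituting the second into the first: gamma(0) (1 - phi_1^2) = c_0 + phi_1 c_1, so
  gamma(0) = c_0 / (1 - phi_1^2) = 1 / (1 - (0.106)^2) = 1 / 0.988764 = 1.011364.
  gamma(1) = phi_1 gamma(0) = (0.106)(1.011364) = 0.107205.
Therefore gamma(1) = 0.1072 (to 4 decimal places).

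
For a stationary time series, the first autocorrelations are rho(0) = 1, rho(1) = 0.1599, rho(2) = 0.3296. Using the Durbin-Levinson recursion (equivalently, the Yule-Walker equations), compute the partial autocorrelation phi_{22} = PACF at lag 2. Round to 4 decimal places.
\phi_{22} = 0.3120

The PACF at lag k is phi_{kk}, the last component of the solution
to the Yule-Walker system G_k phi = r_k where
  (G_k)_{ij} = rho(|i - j|), (r_k)_i = rho(i), i,j = 1..k.
Equivalently, Durbin-Levinson gives phi_{kk} iteratively:
  phi_{11} = rho(1)
  phi_{kk} = [rho(k) - sum_{j=1..k-1} phi_{k-1,j} rho(k-j)]
            / [1 - sum_{j=1..k-1} phi_{k-1,j} rho(j)],
  phi_{k,j} = phi_{k-1,j} - phi_{kk} phi_{k-1,k-j},  j = 1..k-1.
Step k = 1:
  phi_11 = rho(1) = 0.1599.
Step k = 2:
  phi_22 = [rho(2) - phi_11 rho(1)] / [1 - phi_11 rho(1)] = [0.3296 - (0.1599)(0.1599)] / [1 - (0.1599)(0.1599)]
         = 0.30403199 / 0.97443199 = 0.312.
Therefore phi_{22} = 0.3120.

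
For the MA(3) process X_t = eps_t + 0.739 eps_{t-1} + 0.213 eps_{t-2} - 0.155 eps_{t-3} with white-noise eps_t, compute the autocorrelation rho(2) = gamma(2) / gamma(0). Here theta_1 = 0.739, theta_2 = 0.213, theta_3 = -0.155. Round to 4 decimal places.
\rho(2) = 0.0609

For an MA(q) process with theta_0 = 1, the autocovariance is
  gamma(k) = sigma^2 * sum_{i=0..q-k} theta_i * theta_{i+k},
and rho(k) = gamma(k) / gamma(0). Sigma^2 cancels.
  numerator   = (1)*(0.213) + (0.739)*(-0.155) = 0.098455.
  denominator = (1)^2 + (0.739)^2 + (0.213)^2 + (-0.155)^2 = 1.615515.
  rho(2) = 0.098455 / 1.615515 = 0.0609.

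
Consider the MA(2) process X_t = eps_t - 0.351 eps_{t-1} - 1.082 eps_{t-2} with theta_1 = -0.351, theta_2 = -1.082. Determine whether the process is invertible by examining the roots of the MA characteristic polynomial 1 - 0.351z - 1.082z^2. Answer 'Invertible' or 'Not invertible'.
\text{Not invertible}

The MA(q) characteristic polynomial is P(z) = 1 - 0.351z - 1.082z^2.
Invertibility requires all roots to lie outside the unit circle, i.e. |z| > 1 for every root.
Set 1 + (-0.351) z + (-1.082) z^2 = 0, i.e. a z^2 + b z + c = 0 with a = -1.082, b = -0.351, c = 1.
Discriminant D = b^2 - 4ac = (-0.351)^2 - 4*(-1.082)*1 = 0.123201 - (-4.328) = 4.451201.
D >= 0, so the roots are real: z = (-b +/- sqrt(D)) / (2a) = (0.351 +/- 2.109787) / (-2.164).
  z_1 = (0.351 + 2.109787) / (-2.164) = -1.1371,   |z_1| = 1.1371.
  z_2 = (0.351 - 2.109787) / (-2.164) = 0.8127,   |z_2| = 0.8127.
Moduli of all roots: 1.1371, 0.8127.
All moduli strictly greater than 1? No.
Verdict: Not invertible.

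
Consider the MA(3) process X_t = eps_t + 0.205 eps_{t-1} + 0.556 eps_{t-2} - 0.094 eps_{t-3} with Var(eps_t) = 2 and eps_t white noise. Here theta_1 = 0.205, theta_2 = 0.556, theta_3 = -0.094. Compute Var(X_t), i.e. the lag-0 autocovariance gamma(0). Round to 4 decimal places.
\gamma(0) = 2.7200

For an MA(q) process X_t = eps_t + sum_i theta_i eps_{t-i} with
Var(eps_t) = sigma^2, the variance is
  gamma(0) = sigma^2 * (1 + sum_i theta_i^2).
  sum_i theta_i^2 = (0.205)^2 + (0.556)^2 + (-0.094)^2 = 0.042025 + 0.309136 + 0.008836 = 0.359997.
  gamma(0) = 2 * (1 + 0.359997) = 2 * 1.359997 = 2.719994, which rounds to 2.7200.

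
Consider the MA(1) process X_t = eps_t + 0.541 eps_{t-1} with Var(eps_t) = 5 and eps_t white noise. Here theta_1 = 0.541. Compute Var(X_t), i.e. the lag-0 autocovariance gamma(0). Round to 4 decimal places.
\gamma(0) = 6.4634

For an MA(q) process X_t = eps_t + sum_i theta_i eps_{t-i} with
Var(eps_t) = sigma^2, the variance is
  gamma(0) = sigma^2 * (1 + sum_i theta_i^2).
  sum_i theta_i^2 = (0.541)^2 = 0.292681.
  gamma(0) = 5 * (1 + 0.292681) = 5 * 1.292681 = 6.463405, which rounds to 6.4634.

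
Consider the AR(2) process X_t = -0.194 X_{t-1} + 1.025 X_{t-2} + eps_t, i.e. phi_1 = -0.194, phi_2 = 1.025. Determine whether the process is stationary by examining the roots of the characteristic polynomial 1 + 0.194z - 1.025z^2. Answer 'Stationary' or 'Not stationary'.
\text{Not stationary}

The AR(p) characteristic polynomial is P(z) = 1 + 0.194z - 1.025z^2.
Stationarity requires all roots to lie outside the unit circle, i.e. |z| > 1 for every root.
Set 1 + (0.194) z + (-1.025) z^2 = 0, i.e. a z^2 + b z + c = 0 with a = -1.025, b = 0.194, c = 1.
Discriminant D = b^2 - 4ac = (0.194)^2 - 4*(-1.025)*1 = 0.037636 - (-4.1) = 4.137636.
D >= 0, so the roots are real: z = (-b +/- sqrt(D)) / (2a) = (-0.194 +/- 2.034118) / (-2.05).
  z_1 = (-0.194 + 2.034118) / (-2.05) = -0.8976,   |z_1| = 0.8976.
  z_2 = (-0.194 - 2.034118) / (-2.05) = 1.0869,   |z_2| = 1.0869.
Moduli of all roots: 0.8976, 1.0869.
All moduli strictly greater than 1? No.
Verdict: Not stationary.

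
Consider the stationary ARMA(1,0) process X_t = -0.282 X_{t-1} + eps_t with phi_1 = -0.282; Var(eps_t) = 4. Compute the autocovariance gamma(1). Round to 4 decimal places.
\gamma(1) = -1.2255

Multiply the model equation by X_{t-k} and take expectations. With theta_0 = psi_0 = 1 and psi_j the MA(infinity) weights, this gives
  gamma(k) - sum_i phi_i gamma(k-i) = c_k,
  c_k = sigma^2 * sum_{j=k..q} theta_j psi_{j-k}   (c_k = 0 for k > q),
using gamma(-m) = gamma(m).
Pure AR (q = 0): c_0 = sigma^2 = 4, c_k = 0 for k >= 1.
Equations for k = 0 and k = 1 (AR order 1):
  gamma(0) = phi_1 gamma(1) + c_0
  gamma(1) = phi_1 gamma(0) + c_1
Substituting the second into the first: gamma(0) (1 - phi_1^2) = c_0 + phi_1 c_1, so
  gamma(0) = c_0 / (1 - phi_1^2) = 4 / (1 - (-0.282)^2) = 4 / 0.920476 = 4.345578.
  gamma(1) = phi_1 gamma(0) = (-0.282)(4.345578) = -1.225453.
Therefore gamma(1) = -1.2255 (to 4 decimal places).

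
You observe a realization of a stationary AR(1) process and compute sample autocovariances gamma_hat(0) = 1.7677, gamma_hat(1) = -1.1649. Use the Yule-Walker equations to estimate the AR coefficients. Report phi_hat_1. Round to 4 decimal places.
\hat\phi_{1} = -0.6590

The Yule-Walker equations for an AR(p) process read, in matrix form,
  Gamma_p phi = r_p,   with   (Gamma_p)_{ij} = gamma(|i - j|),
                       (r_p)_i = gamma(i),   i,j = 1..p.
Substitute the sample gammas (Toeplitz matrix and right-hand side of size 1):
  Gamma_p = [[1.7677]]
  r_p     = [-1.1649]
With p = 1 this is the single equation gamma(0) phi_1 = gamma(1):
  phi_hat_1 = gamma(1) / gamma(0) = -1.1649 / 1.7677 = -0.6590.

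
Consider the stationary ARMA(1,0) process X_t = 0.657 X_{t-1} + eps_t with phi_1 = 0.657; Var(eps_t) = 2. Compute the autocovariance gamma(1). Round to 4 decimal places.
\gamma(1) = 2.3120

Multiply the model equation by X_{t-k} and take expectations. With theta_0 = psi_0 = 1 and psi_j the MA(infinity) weights, this gives
  gamma(k) - sum_i phi_i gamma(k-i) = c_k,
  c_k = sigma^2 * sum_{j=k..q} theta_j psi_{j-k}   (c_k = 0 for k > q),
using gamma(-m) = gamma(m).
Pure AR (q = 0): c_0 = sigma^2 = 2, c_k = 0 for k >= 1.
Equations for k = 0 and k = 1 (AR order 1):
  gamma(0) = phi_1 gamma(1) + c_0
  gamma(1) = phi_1 gamma(0) + c_1
Substituting the second into the first: gamma(0) (1 - phi_1^2) = c_0 + phi_1 c_1, so
  gamma(0) = c_0 / (1 - phi_1^2) = 2 / (1 - (0.657)^2) = 2 / 0.568351 = 3.518952.
  gamma(1) = phi_1 gamma(0) = (0.657)(3.518952) = 2.311952.
Therefore gamma(1) = 2.3120 (to 4 decimal places).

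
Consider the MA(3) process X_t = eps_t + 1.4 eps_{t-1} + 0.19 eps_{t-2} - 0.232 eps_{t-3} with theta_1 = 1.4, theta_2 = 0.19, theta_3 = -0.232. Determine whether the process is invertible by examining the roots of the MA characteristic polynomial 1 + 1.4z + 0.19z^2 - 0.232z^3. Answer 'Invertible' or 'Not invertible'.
\text{Invertible}

The MA(q) characteristic polynomial is P(z) = 1 + 1.4z + 0.19z^2 - 0.232z^3.
Invertibility requires all roots to lie outside the unit circle, i.e. |z| > 1 for every root.
Degree 3: look for a simple real root z0 first, then factor out (1 - z/z0) and solve the remaining quadratic.
Testing z0 = -1.25: P(-1.25) = 1 + (1.4)(-1.25) + (0.19)(-1.25)^2 + (-0.232)(-1.25)^3
  = 1 + (-1.75) + (0.296875) + (0.453125) = 0.  So z_0 = -1.25 is a root, |z_0| = 1.25.
Divide out the factor (1 + 0.8 z) = (1 - z/z0) (since 1/z0 = -0.8):
  P(z) = (1 + 0.8 z)(1 + (0.6) z + (-0.29) z^2)
  [check: z-coef 0.6 - (-0.8) = 1.4; z^2-coef -0.29 - (-0.8)(0.6) = 0.19; z^3-coef -(-0.8)(-0.29) = -0.232.]
Remaining roots from the quadratic factor 1 + (0.6) z + (-0.29) z^2:
  Set 1 + (0.6) z + (-0.29) z^2 = 0, i.e. a z^2 + b z + c = 0 with a = -0.29, b = 0.6, c = 1.
  Discriminant D = b^2 - 4ac = (0.6)^2 - 4*(-0.29)*1 = 0.36 - (-1.16) = 1.52.
  D >= 0, so the roots are real: z = (-b +/- sqrt(D)) / (2a) = (-0.6 +/- 1.232883) / (-0.58).
    z_1 = (-0.6 + 1.232883) / (-0.58) = -1.0912,   |z_1| = 1.0912.
    z_2 = (-0.6 - 1.232883) / (-0.58) = 3.1601,   |z_2| = 3.1601.
Moduli of all roots: 1.2500, 1.0912, 3.1601.
All moduli strictly greater than 1? Yes.
Verdict: Invertible.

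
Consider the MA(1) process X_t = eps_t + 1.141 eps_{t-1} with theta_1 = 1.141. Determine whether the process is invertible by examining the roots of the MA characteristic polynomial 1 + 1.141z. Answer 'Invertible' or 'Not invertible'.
\text{Not invertible}

The MA(q) characteristic polynomial is P(z) = 1 + 1.141z.
Invertibility requires all roots to lie outside the unit circle, i.e. |z| > 1 for every root.
This is linear in z: 1 + (1.141) z = 0  =>  z = -1/(1.141) = -0.876424,  |z| = 0.876424.
Moduli of all roots: 0.8764.
All moduli strictly greater than 1? No.
Verdict: Not invertible.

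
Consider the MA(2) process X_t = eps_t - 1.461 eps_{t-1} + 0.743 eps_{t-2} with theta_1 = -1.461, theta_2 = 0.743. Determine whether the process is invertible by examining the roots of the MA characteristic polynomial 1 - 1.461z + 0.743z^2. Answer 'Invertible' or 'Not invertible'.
\text{Invertible}

The MA(q) characteristic polynomial is P(z) = 1 - 1.461z + 0.743z^2.
Invertibility requires all roots to lie outside the unit circle, i.e. |z| > 1 for every root.
Set 1 + (-1.461) z + (0.743) z^2 = 0, i.e. a z^2 + b z + c = 0 with a = 0.743, b = -1.461, c = 1.
Discriminant D = b^2 - 4ac = (-1.461)^2 - 4*(0.743)*1 = 2.134521 - (2.972) = -0.837479.
D < 0, so the roots are the complex-conjugate pair z = (-b +/- i sqrt(-D)) / (2a) = 0.9832 +/- 0.6158i.
For a conjugate pair |z|^2 = z * conj(z) = (product of roots) = c/a = 1/(0.743) = 1.345895, so |z| = sqrt(1.345895) = 1.1601 for both roots.
Moduli of all roots: 1.1601, 1.1601.
All moduli strictly greater than 1? Yes.
Verdict: Invertible.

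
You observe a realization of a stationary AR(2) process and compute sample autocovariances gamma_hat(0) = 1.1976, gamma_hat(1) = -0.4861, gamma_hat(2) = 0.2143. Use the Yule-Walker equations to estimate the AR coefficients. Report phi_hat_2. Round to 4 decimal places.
\hat\phi_{2} = 0.0170

The Yule-Walker equations for an AR(p) process read, in matrix form,
  Gamma_p phi = r_p,   with   (Gamma_p)_{ij} = gamma(|i - j|),
                       (r_p)_i = gamma(i),   i,j = 1..p.
Substitute the sample gammas (Toeplitz matrix and right-hand side of size 2):
  Gamma_p = [[1.1976, -0.4861], [-0.4861, 1.1976]]
  r_p     = [-0.4861, 0.2143]
Written out:
  1.1976 phi_1 - 0.4861 phi_2 = -0.4861
  -0.4861 phi_1 + 1.1976 phi_2 = 0.2143
Solve by Cramer's rule:
  det = gamma(0)^2 - gamma(1)^2 = (1.1976)^2 - (-0.4861)^2 = 1.43424576 - 0.23629321 = 1.19795255
  phi_hat_1 = [gamma(1) gamma(0) - gamma(1) gamma(2)] / det = [(-0.4861)(1.1976) - (-0.4861)(0.2143)] / 1.19795255 = -0.47798213 / 1.19795255 = -0.399
  phi_hat_2 = [gamma(0) gamma(2) - gamma(1)^2] / det = [(1.1976)(0.2143) - (-0.4861)^2] / 1.19795255 = 0.02035247 / 1.19795255 = 0.017
So phi_hat = [-0.3990, 0.0170].
Therefore phi_hat_2 = 0.0170.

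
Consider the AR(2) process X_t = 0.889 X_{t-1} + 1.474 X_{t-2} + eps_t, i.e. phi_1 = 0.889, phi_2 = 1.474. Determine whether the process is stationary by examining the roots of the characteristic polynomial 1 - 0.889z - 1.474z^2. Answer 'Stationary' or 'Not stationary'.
\text{Not stationary}

The AR(p) characteristic polynomial is P(z) = 1 - 0.889z - 1.474z^2.
Stationarity requires all roots to lie outside the unit circle, i.e. |z| > 1 for every root.
Set 1 + (-0.889) z + (-1.474) z^2 = 0, i.e. a z^2 + b z + c = 0 with a = -1.474, b = -0.889, c = 1.
Discriminant D = b^2 - 4ac = (-0.889)^2 - 4*(-1.474)*1 = 0.790321 - (-5.896) = 6.686321.
D >= 0, so the roots are real: z = (-b +/- sqrt(D)) / (2a) = (0.889 +/- 2.585792) / (-2.948).
  z_1 = (0.889 + 2.585792) / (-2.948) = -1.1787,   |z_1| = 1.1787.
  z_2 = (0.889 - 2.585792) / (-2.948) = 0.5756,   |z_2| = 0.5756.
Moduli of all roots: 1.1787, 0.5756.
All moduli strictly greater than 1? No.
Verdict: Not stationary.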